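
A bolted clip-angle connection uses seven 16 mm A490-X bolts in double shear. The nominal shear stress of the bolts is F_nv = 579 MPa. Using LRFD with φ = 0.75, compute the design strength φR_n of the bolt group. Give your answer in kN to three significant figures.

A_b = π × 16² / 4 = 201.1 mm².
R_n = F_nv · A_b · n · n_s = 579 × 201.1 × 7 × 2 / 1000 = 1630 kN.
Design strength φR_n = 0.75 × 1630 = 1220 kN.

1220 kN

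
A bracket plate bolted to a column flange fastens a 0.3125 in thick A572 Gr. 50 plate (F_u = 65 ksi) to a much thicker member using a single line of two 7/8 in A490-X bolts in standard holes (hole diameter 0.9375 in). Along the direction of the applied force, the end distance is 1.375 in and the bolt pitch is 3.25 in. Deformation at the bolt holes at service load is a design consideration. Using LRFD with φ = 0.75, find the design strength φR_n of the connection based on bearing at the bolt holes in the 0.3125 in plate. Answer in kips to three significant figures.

Per bolt r_n = 1.2 l_c t F_u ≤ 2.4 d t F_u; upper limit = 2.4 × 0.875 × 0.3125 × 65 = 42.66 kips.
Edge bolt: l_c = 1.375 − 0.9375/2 = 0.9062 in → 1.2 × 0.9062 × 0.3125 × 65 = 22.09 → r_n = 22.09 kips.
Interior bolts: l_c = 3.25 − 0.9375 = 2.312 in → 1.2 × 2.312 × 0.3125 × 65 = 56.37 → r_n = 42.66 kips.
R_n = 1 × 22.09 + 1 × 42.66 = 64.75 kips.
Design strength φR_n = 0.75 × 64.75 = 48.6 kips.

48.6 kips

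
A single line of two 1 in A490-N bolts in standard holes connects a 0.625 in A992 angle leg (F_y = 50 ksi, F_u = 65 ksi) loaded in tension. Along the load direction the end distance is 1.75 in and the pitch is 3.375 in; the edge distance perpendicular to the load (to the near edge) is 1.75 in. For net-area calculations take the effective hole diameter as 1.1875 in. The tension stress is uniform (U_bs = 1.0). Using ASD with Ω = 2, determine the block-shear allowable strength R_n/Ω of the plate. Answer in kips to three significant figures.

Shear plane L_v = 1.75 + 1·3.375 = 5.125 in; A_gv = 5.125 × 0.625 = 3.203 in².
A_nv = (5.125 − 1.5·1.1875) × 0.625 = 2.09 in².
A_nt = (1.75 − 0.5·1.1875) × 0.625 = 0.7227 in².
0.6 F_u A_nv = 81.5 kips; 0.6 F_y A_gv = 96.09 kips → shear rupture governs the shear term.
R_n = 81.5 + 1.0 × 65 × 0.7227 = 128.5 kips.
Allowable strength R_n/Ω = 128.5 / 2 = 64.2 kips.

64.2 kips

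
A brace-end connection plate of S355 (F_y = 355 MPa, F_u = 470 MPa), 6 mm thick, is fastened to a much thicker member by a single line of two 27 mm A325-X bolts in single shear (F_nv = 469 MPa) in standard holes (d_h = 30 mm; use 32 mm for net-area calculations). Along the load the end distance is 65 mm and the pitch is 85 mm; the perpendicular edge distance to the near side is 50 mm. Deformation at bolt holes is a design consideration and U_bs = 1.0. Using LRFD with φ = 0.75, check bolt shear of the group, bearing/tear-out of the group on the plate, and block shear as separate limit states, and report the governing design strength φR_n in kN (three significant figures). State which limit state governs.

Bolt shear: A_b = π·27²/4 = 572.6 mm²; R_n = 469 × 572.6 × 2 × 1 / 1000 = 537.1 kN → 0.75 × 537.1 = 403 kN.
Bearing: edge l_c = 50, r_n = 169.2 kN; interior l_c = 55, r_n = 182.7 kN; R_n = 169.2 + 1·182.7 = 351.9 kN → 264 kN.
Block shear: A_gv = 900, A_nv = 612, A_nt = 204 mm²; R_n = min(0.6F_uA_nv, 0.6F_yA_gv) + U_bs·F_u·A_nt = 268.5 kN → 201 kN.
Block shear governs: 201 kN.

201 kN (block shear governs)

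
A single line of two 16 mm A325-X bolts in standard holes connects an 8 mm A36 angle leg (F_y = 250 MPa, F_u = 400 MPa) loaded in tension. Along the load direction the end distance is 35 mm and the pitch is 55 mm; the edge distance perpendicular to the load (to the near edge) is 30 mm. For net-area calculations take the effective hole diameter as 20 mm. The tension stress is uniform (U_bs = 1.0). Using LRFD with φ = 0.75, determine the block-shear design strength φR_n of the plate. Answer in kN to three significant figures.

Shear plane L_v = 35 + 1·55 = 90 mm; A_gv = 90 × 8 = 720 mm².
A_nv = (90 − 1.5·20) × 8 = 480 mm².
A_nt = (30 − 0.5·20) × 8 = 160 mm².
0.6 F_u A_nv = 115.2 kN; 0.6 F_y A_gv = 108 kN → shear yielding governs the shear term.
R_n = 108 + 1.0 × 400 × 160 / 1000 = 172 kN.
Design strength φR_n = 0.75 × 172 = 129 kN.

129 kN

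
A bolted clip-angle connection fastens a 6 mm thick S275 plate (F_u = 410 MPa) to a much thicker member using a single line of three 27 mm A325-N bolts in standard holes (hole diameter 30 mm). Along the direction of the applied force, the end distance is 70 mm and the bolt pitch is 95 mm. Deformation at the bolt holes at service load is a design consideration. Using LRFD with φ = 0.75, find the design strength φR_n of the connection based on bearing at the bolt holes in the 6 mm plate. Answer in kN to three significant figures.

Per bolt r_n = 1.2 l_c t F_u ≤ 2.4 d t F_u; upper limit = 2.4 × 27 × 6 × 410 / 1000 = 159.4 kN.
Edge bolt: l_c = 70 − 30/2 = 55 mm → 1.2 × 55 × 6 × 410 / 1000 = 162.4 → r_n = 159.4 kN.
Interior bolts: l_c = 95 − 30 = 65 mm → 1.2 × 65 × 6 × 410 / 1000 = 191.9 → r_n = 159.4 kN.
R_n = 1 × 159.4 + 2 × 159.4 = 478.2 kN.
Design strength φR_n = 0.75 × 478.2 = 359 kN.

359 kN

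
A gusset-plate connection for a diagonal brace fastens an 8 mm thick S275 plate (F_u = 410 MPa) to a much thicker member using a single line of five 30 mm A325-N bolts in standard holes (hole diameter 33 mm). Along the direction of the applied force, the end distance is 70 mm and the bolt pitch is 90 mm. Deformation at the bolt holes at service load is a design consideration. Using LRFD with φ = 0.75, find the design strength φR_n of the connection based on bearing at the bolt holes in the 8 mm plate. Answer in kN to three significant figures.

831 kN

Per bolt r_n = 1.2 l_c t F_u ≤ 2.4 d t F_u; upper limit = 2.4 × 30 × 8 × 410 / 1000 = 236.2 kN.
Edge bolt: l_c = 70 − 33/2 = 53.5 mm → 1.2 × 53.5 × 8 × 410 / 1000 = 210.6 → r_n = 210.6 kN.
Interior bolts: l_c = 90 − 33 = 57 mm → 1.2 × 57 × 8 × 410 / 1000 = 224.4 → r_n = 224.4 kN.
R_n = 1 × 210.6 + 4 × 224.4 = 1108 kN.
Design strength φR_n = 0.75 × 1108 = 831 kN.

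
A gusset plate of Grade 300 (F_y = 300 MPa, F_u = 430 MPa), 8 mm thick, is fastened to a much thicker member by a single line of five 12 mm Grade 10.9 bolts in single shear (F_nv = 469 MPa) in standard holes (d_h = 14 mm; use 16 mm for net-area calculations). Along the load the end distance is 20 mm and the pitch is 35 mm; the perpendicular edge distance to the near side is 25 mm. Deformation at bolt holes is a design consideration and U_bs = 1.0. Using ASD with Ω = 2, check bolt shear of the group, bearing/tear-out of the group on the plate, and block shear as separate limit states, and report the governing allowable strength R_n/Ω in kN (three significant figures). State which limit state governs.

Bolt shear: A_b = π·12²/4 = 113.1 mm²; R_n = 469 × 113.1 × 5 × 1 / 1000 = 265.2 kN → 265.2 / 2 = 133 kN.
Bearing: edge l_c = 13, r_n = 53.66 kN; interior l_c = 21, r_n = 86.69 kN; R_n = 53.66 + 4·86.69 = 400.4 kN → 200 kN.
Block shear: A_gv = 1280, A_nv = 704, A_nt = 136 mm²; R_n = min(0.6F_uA_nv, 0.6F_yA_gv) + U_bs·F_u·A_nt = 240.1 kN → 120 kN.
Block shear governs: 120 kN.

120 kN (block shear governs)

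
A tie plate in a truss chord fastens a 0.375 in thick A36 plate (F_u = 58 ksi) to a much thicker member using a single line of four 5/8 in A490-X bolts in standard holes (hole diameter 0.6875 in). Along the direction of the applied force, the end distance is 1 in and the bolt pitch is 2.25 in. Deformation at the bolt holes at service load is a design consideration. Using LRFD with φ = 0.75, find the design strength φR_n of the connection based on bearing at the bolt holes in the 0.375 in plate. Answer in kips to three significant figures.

86.3 kips

Per bolt r_n = 1.2 l_c t F_u ≤ 2.4 d t F_u; upper limit = 2.4 × 0.625 × 0.375 × 58 = 32.62 kips.
Edge bolt: l_c = 1 − 0.6875/2 = 0.6562 in → 1.2 × 0.6562 × 0.375 × 58 = 17.13 → r_n = 17.13 kips.
Interior bolts: l_c = 2.25 − 0.6875 = 1.562 in → 1.2 × 1.562 × 0.375 × 58 = 40.78 → r_n = 32.62 kips.
R_n = 1 × 17.13 + 3 × 32.62 = 115 kips.
Design strength φR_n = 0.75 × 115 = 86.3 kips.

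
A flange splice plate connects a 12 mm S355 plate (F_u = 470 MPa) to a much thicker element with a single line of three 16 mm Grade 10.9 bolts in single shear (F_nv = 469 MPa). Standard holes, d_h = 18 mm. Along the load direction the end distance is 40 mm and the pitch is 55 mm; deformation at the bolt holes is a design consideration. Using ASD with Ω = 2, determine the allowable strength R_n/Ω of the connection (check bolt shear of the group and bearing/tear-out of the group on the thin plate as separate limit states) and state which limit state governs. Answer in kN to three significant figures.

Bolt shear: A_b = π·16²/4 = 201.1 mm²; R_n = 469 × 201.1 × 3 × 1 / 1000 = 282.9 kN → 282.9 / 2 = 141 kN.
Bearing (1.2 l_c t F_u ≤ 2.4 d t F_u): upper limit = 2.4·16·12·470 / 1000 = 216.6 kN.
  Edge l_c = 40 − 18/2 = 31 → r_n = 209.8 kN; interior l_c = 55 − 18 = 37 → r_n = 216.6 kN.
  R_n,bearing = 1·209.8 + 2·216.6 = 643 kN → 643 / 2 = 321 kN.
Bolt shear governs: 141 kN.

141 kN (bolt shear governs)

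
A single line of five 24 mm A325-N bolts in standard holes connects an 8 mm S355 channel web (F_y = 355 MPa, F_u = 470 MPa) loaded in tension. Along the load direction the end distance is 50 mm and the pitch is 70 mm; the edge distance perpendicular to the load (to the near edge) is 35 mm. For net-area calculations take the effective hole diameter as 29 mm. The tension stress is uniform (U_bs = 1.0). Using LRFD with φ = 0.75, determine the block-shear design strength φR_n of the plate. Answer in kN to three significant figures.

395 kN

Shear plane L_v = 50 + 4·70 = 330 mm; A_gv = 330 × 8 = 2640 mm².
A_nv = (330 − 4.5·29) × 8 = 1596 mm².
A_nt = (35 − 0.5·29) × 8 = 164 mm².
0.6 F_u A_nv = 450.1 kN; 0.6 F_y A_gv = 562.3 kN → shear rupture governs the shear term.
R_n = 450.1 + 1.0 × 470 × 164 / 1000 = 527.2 kN.
Design strength φR_n = 0.75 × 527.2 = 395 kN.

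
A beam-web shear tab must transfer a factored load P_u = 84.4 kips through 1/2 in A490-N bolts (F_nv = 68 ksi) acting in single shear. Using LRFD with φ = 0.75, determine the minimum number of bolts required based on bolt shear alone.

9 bolts

A_b = π·0.5²/4 = 0.1963 in².
Per-bolt design strength φR_n = 0.75 × 68 × 0.1963 × 1 = 10.01 kips.
n ≥ 84.4 / 10.01 = 8.428 → use 9 bolts.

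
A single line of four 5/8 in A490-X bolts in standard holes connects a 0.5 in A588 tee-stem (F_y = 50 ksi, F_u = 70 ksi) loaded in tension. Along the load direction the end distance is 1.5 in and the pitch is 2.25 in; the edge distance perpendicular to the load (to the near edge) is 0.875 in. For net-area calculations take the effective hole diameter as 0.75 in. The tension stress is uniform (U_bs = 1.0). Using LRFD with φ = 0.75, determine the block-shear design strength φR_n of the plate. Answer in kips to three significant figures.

Shear plane L_v = 1.5 + 3·2.25 = 8.25 in; A_gv = 8.25 × 0.5 = 4.125 in².
A_nv = (8.25 − 3.5·0.75) × 0.5 = 2.812 in².
A_nt = (0.875 − 0.5·0.75) × 0.5 = 0.25 in².
0.6 F_u A_nv = 118.1 kips; 0.6 F_y A_gv = 123.8 kips → shear rupture governs the shear term.
R_n = 118.1 + 1.0 × 70 × 0.25 = 135.6 kips.
Design strength φR_n = 0.75 × 135.6 = 102 kips.

102 kips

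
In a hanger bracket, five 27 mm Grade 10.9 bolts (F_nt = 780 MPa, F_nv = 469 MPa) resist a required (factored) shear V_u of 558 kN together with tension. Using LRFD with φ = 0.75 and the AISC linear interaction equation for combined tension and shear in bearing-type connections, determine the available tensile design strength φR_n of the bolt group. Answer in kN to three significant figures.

1250 kN

A_b = π·27²/4 = 572.6 mm²; f_rv = 558 × 1000 / (5 × 572.6) = 194.9 MPa.
F'_nt = 1.3 F_nt − (F_nt / φF_nv) f_rv = 1.3·780 − (780/(0.75·469))·194.9 = 581.8 MPa, capped at F_nt → F'_nt = 581.8 MPa.
R_n = F'_nt · A_b · n = 581.8 × 572.6 × 5 / 1000 = 1665 kN.
Design strength φR_n = 0.75 × 1665 = 1250 kN.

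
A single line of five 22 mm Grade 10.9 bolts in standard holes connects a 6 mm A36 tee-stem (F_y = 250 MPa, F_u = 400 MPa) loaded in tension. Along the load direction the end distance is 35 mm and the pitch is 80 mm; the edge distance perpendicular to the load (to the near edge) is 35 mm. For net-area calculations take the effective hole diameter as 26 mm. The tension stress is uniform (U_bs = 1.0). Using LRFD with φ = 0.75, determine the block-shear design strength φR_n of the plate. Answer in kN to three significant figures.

279 kN

Shear plane L_v = 35 + 4·80 = 355 mm; A_gv = 355 × 6 = 2130 mm².
A_nv = (355 − 4.5·26) × 6 = 1428 mm².
A_nt = (35 − 0.5·26) × 6 = 132 mm².
0.6 F_u A_nv = 342.7 kN; 0.6 F_y A_gv = 319.5 kN → shear yielding governs the shear term.
R_n = 319.5 + 1.0 × 400 × 132 / 1000 = 372.3 kN.
Design strength φR_n = 0.75 × 372.3 = 279 kN.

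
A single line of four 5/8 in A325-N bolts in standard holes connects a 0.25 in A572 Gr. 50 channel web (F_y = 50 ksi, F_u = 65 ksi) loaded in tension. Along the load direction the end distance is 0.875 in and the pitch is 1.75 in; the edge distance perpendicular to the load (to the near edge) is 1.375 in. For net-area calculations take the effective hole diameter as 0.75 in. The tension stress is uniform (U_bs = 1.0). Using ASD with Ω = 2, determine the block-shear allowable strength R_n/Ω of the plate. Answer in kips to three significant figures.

Shear plane L_v = 0.875 + 3·1.75 = 6.125 in; A_gv = 6.125 × 0.25 = 1.531 in².
A_nv = (6.125 − 3.5·0.75) × 0.25 = 0.875 in².
A_nt = (1.375 − 0.5·0.75) × 0.25 = 0.25 in².
0.6 F_u A_nv = 34.12 kips; 0.6 F_y A_gv = 45.94 kips → shear rupture governs the shear term.
R_n = 34.12 + 1.0 × 65 × 0.25 = 50.38 kips.
Allowable strength R_n/Ω = 50.38 / 2 = 25.2 kips.

25.2 kips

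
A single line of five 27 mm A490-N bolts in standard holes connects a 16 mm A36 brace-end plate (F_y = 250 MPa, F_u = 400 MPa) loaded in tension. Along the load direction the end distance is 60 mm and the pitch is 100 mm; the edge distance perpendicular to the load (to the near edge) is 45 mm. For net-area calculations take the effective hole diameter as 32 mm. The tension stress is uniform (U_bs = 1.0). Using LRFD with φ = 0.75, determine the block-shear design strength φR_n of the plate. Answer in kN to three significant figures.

Shear plane L_v = 60 + 4·100 = 460 mm; A_gv = 460 × 16 = 7360 mm².
A_nv = (460 − 4.5·32) × 16 = 5056 mm².
A_nt = (45 − 0.5·32) × 16 = 464 mm².
0.6 F_u A_nv = 1213 kN; 0.6 F_y A_gv = 1104 kN → shear yielding governs the shear term.
R_n = 1104 + 1.0 × 400 × 464 / 1000 = 1290 kN.
Design strength φR_n = 0.75 × 1290 = 967 kN.

967 kN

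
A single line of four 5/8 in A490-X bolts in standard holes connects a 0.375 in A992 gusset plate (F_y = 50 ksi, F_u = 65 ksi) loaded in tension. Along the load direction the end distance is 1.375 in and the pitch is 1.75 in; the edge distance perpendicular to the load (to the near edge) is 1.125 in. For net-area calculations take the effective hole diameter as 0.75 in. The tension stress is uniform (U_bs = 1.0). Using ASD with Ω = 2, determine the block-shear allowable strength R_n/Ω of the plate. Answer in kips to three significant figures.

Shear plane L_v = 1.375 + 3·1.75 = 6.625 in; A_gv = 6.625 × 0.375 = 2.484 in².
A_nv = (6.625 − 3.5·0.75) × 0.375 = 1.5 in².
A_nt = (1.125 − 0.5·0.75) × 0.375 = 0.2812 in².
0.6 F_u A_nv = 58.5 kips; 0.6 F_y A_gv = 74.53 kips → shear rupture governs the shear term.
R_n = 58.5 + 1.0 × 65 × 0.2812 = 76.78 kips.
Allowable strength R_n/Ω = 76.78 / 2 = 38.4 kips.

38.4 kips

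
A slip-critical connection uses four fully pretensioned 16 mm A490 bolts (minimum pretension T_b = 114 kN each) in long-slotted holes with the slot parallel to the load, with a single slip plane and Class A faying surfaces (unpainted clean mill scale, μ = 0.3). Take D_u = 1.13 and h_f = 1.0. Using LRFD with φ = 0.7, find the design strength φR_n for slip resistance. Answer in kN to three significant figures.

R_n = μ · D_u · h_f · T_b · n_s · n_b = 0.3 × 1.13 × 1.0 × 114 × 1 × 4 = 154.6 kN.
Design strength φR_n = 0.7 × 154.6 = 108 kN.

108 kN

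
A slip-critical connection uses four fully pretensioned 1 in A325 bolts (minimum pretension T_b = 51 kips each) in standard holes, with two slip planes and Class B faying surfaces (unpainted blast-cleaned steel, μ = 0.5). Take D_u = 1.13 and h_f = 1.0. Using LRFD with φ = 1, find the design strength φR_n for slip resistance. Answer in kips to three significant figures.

R_n = μ · D_u · h_f · T_b · n_s · n_b = 0.5 × 1.13 × 1.0 × 51 × 2 × 4 = 230.5 kips.
Design strength φR_n = 1 × 230.5 = 231 kips.

231 kips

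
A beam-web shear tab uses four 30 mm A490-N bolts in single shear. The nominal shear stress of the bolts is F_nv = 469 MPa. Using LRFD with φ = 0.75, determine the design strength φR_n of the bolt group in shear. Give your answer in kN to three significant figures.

995 kN

A_b = π × 30² / 4 = 706.9 mm².
R_n = F_nv · A_b · n · n_s = 469 × 706.9 × 4 × 1 / 1000 = 1326 kN.
Design strength φR_n = 0.75 × 1326 = 995 kN.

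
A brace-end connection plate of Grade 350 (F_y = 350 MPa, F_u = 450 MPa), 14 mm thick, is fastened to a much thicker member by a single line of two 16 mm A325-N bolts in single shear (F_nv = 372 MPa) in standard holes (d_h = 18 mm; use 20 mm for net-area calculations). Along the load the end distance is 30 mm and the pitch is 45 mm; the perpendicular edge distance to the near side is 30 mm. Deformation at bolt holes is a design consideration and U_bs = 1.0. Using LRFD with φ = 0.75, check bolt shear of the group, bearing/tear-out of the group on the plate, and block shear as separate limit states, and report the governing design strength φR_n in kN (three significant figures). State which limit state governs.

112 kN (bolt shear governs)

Bolt shear: A_b = π·16²/4 = 201.1 mm²; R_n = 372 × 201.1 × 2 × 1 / 1000 = 149.6 kN → 0.75 × 149.6 = 112 kN.
Bearing: edge l_c = 21, r_n = 158.8 kN; interior l_c = 27, r_n = 204.1 kN; R_n = 158.8 + 1·204.1 = 362.9 kN → 272 kN.
Block shear: A_gv = 1050, A_nv = 630, A_nt = 280 mm²; R_n = min(0.6F_uA_nv, 0.6F_yA_gv) + U_bs·F_u·A_nt = 296.1 kN → 222 kN.
Bolt shear governs: 112 kN.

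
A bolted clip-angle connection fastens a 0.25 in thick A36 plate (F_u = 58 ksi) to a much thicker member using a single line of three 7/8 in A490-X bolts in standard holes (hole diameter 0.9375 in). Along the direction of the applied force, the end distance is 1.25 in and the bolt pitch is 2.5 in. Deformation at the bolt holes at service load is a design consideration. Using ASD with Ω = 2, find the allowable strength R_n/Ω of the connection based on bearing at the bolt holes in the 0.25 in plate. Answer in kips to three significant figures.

34 kips

Per bolt r_n = 1.2 l_c t F_u ≤ 2.4 d t F_u; upper limit = 2.4 × 0.875 × 0.25 × 58 = 30.45 kips.
Edge bolt: l_c = 1.25 − 0.9375/2 = 0.7812 in → 1.2 × 0.7812 × 0.25 × 58 = 13.59 → r_n = 13.59 kips.
Interior bolts: l_c = 2.5 − 0.9375 = 1.562 in → 1.2 × 1.562 × 0.25 × 58 = 27.19 → r_n = 27.19 kips.
R_n = 1 × 13.59 + 2 × 27.19 = 67.97 kips.
Allowable strength R_n/Ω = 67.97 / 2 = 34 kips.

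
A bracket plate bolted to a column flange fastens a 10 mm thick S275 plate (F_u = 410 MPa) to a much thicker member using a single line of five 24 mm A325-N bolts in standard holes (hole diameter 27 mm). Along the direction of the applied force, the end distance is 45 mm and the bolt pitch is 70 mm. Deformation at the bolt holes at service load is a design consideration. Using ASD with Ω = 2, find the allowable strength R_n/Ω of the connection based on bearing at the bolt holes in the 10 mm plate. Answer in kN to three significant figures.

501 kN

Per bolt r_n = 1.2 l_c t F_u ≤ 2.4 d t F_u; upper limit = 2.4 × 24 × 10 × 410 / 1000 = 236.2 kN.
Edge bolt: l_c = 45 − 27/2 = 31.5 mm → 1.2 × 31.5 × 10 × 410 / 1000 = 155 → r_n = 155 kN.
Interior bolts: l_c = 70 − 27 = 43 mm → 1.2 × 43 × 10 × 410 / 1000 = 211.6 → r_n = 211.6 kN.
R_n = 1 × 155 + 4 × 211.6 = 1001 kN.
Allowable strength R_n/Ω = 1001 / 2 = 501 kN.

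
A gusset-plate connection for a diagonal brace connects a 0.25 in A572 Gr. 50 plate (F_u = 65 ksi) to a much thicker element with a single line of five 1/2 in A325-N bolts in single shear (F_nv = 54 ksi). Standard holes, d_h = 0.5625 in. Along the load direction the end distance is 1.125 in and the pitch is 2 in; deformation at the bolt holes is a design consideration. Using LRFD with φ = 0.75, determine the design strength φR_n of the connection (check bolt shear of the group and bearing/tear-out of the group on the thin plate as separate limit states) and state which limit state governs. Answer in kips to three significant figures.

Bolt shear: A_b = π·0.5²/4 = 0.1963 in²; R_n = 54 × 0.1963 × 5 × 1 = 53.01 kips → 0.75 × 53.01 = 39.8 kips.
Bearing (1.2 l_c t F_u ≤ 2.4 d t F_u): upper limit = 2.4·0.5·0.25·65 = 19.5 kips.
  Edge l_c = 1.125 − 0.5625/2 = 0.8438 → r_n = 16.45 kips; interior l_c = 2 − 0.5625 = 1.438 → r_n = 19.5 kips.
  R_n,bearing = 1·16.45 + 4·19.5 = 94.45 kips → 0.75 × 94.45 = 70.8 kips.
Bolt shear governs: 39.8 kips.

39.8 kips (bolt shear governs)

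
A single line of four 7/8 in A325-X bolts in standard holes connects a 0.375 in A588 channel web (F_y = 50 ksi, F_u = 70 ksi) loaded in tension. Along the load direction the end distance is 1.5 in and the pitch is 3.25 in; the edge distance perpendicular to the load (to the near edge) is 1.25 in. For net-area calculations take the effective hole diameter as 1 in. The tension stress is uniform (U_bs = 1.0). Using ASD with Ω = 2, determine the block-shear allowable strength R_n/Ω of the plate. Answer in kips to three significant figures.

70.9 kips

Shear plane L_v = 1.5 + 3·3.25 = 11.25 in; A_gv = 11.25 × 0.375 = 4.219 in².
A_nv = (11.25 − 3.5·1) × 0.375 = 2.906 in².
A_nt = (1.25 − 0.5·1) × 0.375 = 0.2812 in².
0.6 F_u A_nv = 122.1 kips; 0.6 F_y A_gv = 126.6 kips → shear rupture governs the shear term.
R_n = 122.1 + 1.0 × 70 × 0.2812 = 141.8 kips.
Allowable strength R_n/Ω = 141.8 / 2 = 70.9 kips.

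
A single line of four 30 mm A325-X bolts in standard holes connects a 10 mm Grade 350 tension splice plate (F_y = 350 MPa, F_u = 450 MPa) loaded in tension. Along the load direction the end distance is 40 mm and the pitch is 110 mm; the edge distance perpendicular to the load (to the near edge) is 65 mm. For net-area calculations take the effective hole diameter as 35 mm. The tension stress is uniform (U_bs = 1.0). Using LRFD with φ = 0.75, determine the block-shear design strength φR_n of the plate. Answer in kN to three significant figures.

662 kN

Shear plane L_v = 40 + 3·110 = 370 mm; A_gv = 370 × 10 = 3700 mm².
A_nv = (370 − 3.5·35) × 10 = 2475 mm².
A_nt = (65 − 0.5·35) × 10 = 475 mm².
0.6 F_u A_nv = 668.2 kN; 0.6 F_y A_gv = 777 kN → shear rupture governs the shear term.
R_n = 668.2 + 1.0 × 450 × 475 / 1000 = 882 kN.
Design strength φR_n = 0.75 × 882 = 662 kN.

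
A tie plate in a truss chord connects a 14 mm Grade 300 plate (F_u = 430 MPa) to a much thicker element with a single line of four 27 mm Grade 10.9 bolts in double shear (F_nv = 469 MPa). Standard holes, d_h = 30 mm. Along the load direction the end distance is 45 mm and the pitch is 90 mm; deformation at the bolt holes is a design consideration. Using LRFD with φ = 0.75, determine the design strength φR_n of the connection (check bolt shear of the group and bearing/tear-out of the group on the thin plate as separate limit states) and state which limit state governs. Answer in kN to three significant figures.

1040 kN (bearing governs)

Bolt shear: A_b = π·27²/4 = 572.6 mm²; R_n = 469 × 572.6 × 4 × 2 / 1000 = 2148 kN → 0.75 × 2148 = 1610 kN.
Bearing (1.2 l_c t F_u ≤ 2.4 d t F_u): upper limit = 2.4·27·14·430 / 1000 = 390.1 kN.
  Edge l_c = 45 − 30/2 = 30 → r_n = 216.7 kN; interior l_c = 90 − 30 = 60 → r_n = 390.1 kN.
  R_n,bearing = 1·216.7 + 3·390.1 = 1387 kN → 0.75 × 1387 = 1040 kN.
Bearing governs: 1040 kN.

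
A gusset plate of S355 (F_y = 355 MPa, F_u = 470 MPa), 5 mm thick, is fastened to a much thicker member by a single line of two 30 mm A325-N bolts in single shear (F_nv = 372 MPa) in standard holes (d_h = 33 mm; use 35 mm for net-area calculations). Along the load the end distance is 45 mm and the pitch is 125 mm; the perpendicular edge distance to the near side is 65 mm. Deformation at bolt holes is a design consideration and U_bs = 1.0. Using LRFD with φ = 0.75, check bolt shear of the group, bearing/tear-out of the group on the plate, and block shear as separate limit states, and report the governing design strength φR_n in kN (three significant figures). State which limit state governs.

Bolt shear: A_b = π·30²/4 = 706.9 mm²; R_n = 372 × 706.9 × 2 × 1 / 1000 = 525.9 kN → 0.75 × 525.9 = 394 kN.
Bearing: edge l_c = 28.5, r_n = 80.37 kN; interior l_c = 92, r_n = 169.2 kN; R_n = 80.37 + 1·169.2 = 249.6 kN → 187 kN.
Block shear: A_gv = 850, A_nv = 587.5, A_nt = 237.5 mm²; R_n = min(0.6F_uA_nv, 0.6F_yA_gv) + U_bs·F_u·A_nt = 277.3 kN → 208 kN.
Bearing governs: 187 kN.

187 kN (bearing governs)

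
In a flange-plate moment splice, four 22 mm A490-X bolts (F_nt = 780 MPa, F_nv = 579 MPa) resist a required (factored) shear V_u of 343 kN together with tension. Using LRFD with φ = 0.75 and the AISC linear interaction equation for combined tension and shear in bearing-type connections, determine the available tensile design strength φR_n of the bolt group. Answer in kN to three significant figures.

A_b = π·22²/4 = 380.1 mm²; f_rv = 343 × 1000 / (4 × 380.1) = 225.6 MPa.
F'_nt = 1.3 F_nt − (F_nt / φF_nv) f_rv = 1.3·780 − (780/(0.75·579))·225.6 = 608.8 MPa, capped at F_nt → F'_nt = 608.8 MPa.
R_n = F'_nt · A_b · n = 608.8 × 380.1 × 4 / 1000 = 925.7 kN.
Design strength φR_n = 0.75 × 925.7 = 694 kN.

694 kN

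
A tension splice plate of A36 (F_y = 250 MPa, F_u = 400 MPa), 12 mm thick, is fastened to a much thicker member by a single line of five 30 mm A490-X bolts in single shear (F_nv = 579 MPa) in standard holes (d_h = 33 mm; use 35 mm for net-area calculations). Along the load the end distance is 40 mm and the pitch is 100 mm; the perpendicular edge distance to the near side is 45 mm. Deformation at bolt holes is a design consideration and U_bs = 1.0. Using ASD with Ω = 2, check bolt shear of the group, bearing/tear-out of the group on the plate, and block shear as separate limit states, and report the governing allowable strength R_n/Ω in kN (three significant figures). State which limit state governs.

Bolt shear: A_b = π·30²/4 = 706.9 mm²; R_n = 579 × 706.9 × 5 × 1 / 1000 = 2046 kN → 2046 / 2 = 1020 kN.
Bearing: edge l_c = 23.5, r_n = 135.4 kN; interior l_c = 67, r_n = 345.6 kN; R_n = 135.4 + 4·345.6 = 1518 kN → 759 kN.
Block shear: A_gv = 5280, A_nv = 3390, A_nt = 330 mm²; R_n = min(0.6F_uA_nv, 0.6F_yA_gv) + U_bs·F_u·A_nt = 924 kN → 462 kN.
Block shear governs: 462 kN.

462 kN (block shear governs)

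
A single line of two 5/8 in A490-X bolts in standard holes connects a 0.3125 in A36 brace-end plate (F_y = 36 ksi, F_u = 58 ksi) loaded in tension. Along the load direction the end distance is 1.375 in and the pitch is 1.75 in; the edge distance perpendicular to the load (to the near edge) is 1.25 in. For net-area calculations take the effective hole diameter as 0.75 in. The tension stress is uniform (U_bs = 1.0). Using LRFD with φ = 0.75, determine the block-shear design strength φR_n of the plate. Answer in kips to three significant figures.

Shear plane L_v = 1.375 + 1·1.75 = 3.125 in; A_gv = 3.125 × 0.3125 = 0.9766 in².
A_nv = (3.125 − 1.5·0.75) × 0.3125 = 0.625 in².
A_nt = (1.25 − 0.5·0.75) × 0.3125 = 0.2734 in².
0.6 F_u A_nv = 21.75 kips; 0.6 F_y A_gv = 21.09 kips → shear yielding governs the shear term.
R_n = 21.09 + 1.0 × 58 × 0.2734 = 36.95 kips.
Design strength φR_n = 0.75 × 36.95 = 27.7 kips.

27.7 kips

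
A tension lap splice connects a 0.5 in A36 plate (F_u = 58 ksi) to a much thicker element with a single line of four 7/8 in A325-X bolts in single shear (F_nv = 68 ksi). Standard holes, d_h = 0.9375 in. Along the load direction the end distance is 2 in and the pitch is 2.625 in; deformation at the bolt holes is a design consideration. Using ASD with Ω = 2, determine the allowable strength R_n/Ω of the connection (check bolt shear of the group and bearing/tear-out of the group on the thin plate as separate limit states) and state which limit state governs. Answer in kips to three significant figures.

Bolt shear: A_b = π·0.875²/4 = 0.6013 in²; R_n = 68 × 0.6013 × 4 × 1 = 163.6 kips → 163.6 / 2 = 81.8 kips.
Bearing (1.2 l_c t F_u ≤ 2.4 d t F_u): upper limit = 2.4·0.875·0.5·58 = 60.9 kips.
  Edge l_c = 2 − 0.9375/2 = 1.531 → r_n = 53.29 kips; interior l_c = 2.625 − 0.9375 = 1.688 → r_n = 58.72 kips.
  R_n,bearing = 1·53.29 + 3·58.72 = 229.5 kips → 229.5 / 2 = 115 kips.
Bolt shear governs: 81.8 kips.

81.8 kips (bolt shear governs)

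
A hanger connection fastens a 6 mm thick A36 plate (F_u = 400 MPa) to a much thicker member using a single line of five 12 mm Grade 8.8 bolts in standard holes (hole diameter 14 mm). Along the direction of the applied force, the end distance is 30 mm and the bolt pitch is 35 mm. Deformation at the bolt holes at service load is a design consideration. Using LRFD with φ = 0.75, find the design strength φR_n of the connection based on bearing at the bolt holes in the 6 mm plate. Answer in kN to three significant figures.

231 kN

Per bolt r_n = 1.2 l_c t F_u ≤ 2.4 d t F_u; upper limit = 2.4 × 12 × 6 × 400 / 1000 = 69.12 kN.
Edge bolt: l_c = 30 − 14/2 = 23 mm → 1.2 × 23 × 6 × 400 / 1000 = 66.24 → r_n = 66.24 kN.
Interior bolts: l_c = 35 − 14 = 21 mm → 1.2 × 21 × 6 × 400 / 1000 = 60.48 → r_n = 60.48 kN.
R_n = 1 × 66.24 + 4 × 60.48 = 308.2 kN.
Design strength φR_n = 0.75 × 308.2 = 231 kN.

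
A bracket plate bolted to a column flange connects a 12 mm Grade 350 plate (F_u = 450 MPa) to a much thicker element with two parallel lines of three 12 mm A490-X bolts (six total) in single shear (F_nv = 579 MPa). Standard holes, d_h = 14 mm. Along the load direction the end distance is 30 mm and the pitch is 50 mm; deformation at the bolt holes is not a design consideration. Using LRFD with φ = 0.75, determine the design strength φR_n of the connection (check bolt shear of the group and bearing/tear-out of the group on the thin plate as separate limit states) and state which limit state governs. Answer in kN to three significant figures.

Bolt shear: A_b = π·12²/4 = 113.1 mm²; R_n = 579 × 113.1 × 6 × 1 / 1000 = 392.9 kN → 0.75 × 392.9 = 295 kN.
Bearing (1.5 l_c t F_u ≤ 3.0 d t F_u): upper limit = 3.0·12·12·450 / 1000 = 194.4 kN.
  Edge l_c = 30 − 14/2 = 23 → r_n = 186.3 kN; interior l_c = 50 − 14 = 36 → r_n = 194.4 kN.
  R_n,bearing = 2·186.3 + 4·194.4 = 1150 kN → 0.75 × 1150 = 863 kN.
Bolt shear governs: 295 kN.

295 kN (bolt shear governs)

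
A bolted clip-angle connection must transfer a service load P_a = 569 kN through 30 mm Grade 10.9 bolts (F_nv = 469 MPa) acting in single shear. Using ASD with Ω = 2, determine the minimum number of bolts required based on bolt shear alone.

A_b = π·30²/4 = 706.9 mm².
Per-bolt allowable strength R_n/Ω = 469 × 706.9 × 1 / 1000 / 2 = 165.8 kN.
n ≥ 569 / 165.8 = 3.433 → use 4 bolts.

4 bolts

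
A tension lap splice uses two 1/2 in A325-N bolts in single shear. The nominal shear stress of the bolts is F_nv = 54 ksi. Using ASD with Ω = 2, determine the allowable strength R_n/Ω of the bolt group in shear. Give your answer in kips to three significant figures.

A_b = π × 0.5² / 4 = 0.1963 in².
R_n = F_nv · A_b · n · n_s = 54 × 0.1963 × 2 × 1 = 21.21 kips.
Allowable strength R_n/Ω = 21.21 / 2 = 10.6 kips.

10.6 kips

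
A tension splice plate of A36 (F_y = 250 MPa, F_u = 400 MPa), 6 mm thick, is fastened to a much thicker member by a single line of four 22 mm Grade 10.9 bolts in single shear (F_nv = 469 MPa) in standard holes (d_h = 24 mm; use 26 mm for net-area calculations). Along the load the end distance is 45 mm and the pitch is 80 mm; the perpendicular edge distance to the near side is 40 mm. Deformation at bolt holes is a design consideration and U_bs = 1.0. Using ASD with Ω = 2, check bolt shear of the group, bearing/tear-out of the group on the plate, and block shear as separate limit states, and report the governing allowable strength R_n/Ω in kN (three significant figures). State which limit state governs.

Bolt shear: A_b = π·22²/4 = 380.1 mm²; R_n = 469 × 380.1 × 4 × 1 / 1000 = 713.1 kN → 713.1 / 2 = 357 kN.
Bearing: edge l_c = 33, r_n = 95.04 kN; interior l_c = 56, r_n = 126.7 kN; R_n = 95.04 + 3·126.7 = 475.2 kN → 238 kN.
Block shear: A_gv = 1710, A_nv = 1164, A_nt = 162 mm²; R_n = min(0.6F_uA_nv, 0.6F_yA_gv) + U_bs·F_u·A_nt = 321.3 kN → 161 kN.
Block shear governs: 161 kN.

161 kN (block shear governs)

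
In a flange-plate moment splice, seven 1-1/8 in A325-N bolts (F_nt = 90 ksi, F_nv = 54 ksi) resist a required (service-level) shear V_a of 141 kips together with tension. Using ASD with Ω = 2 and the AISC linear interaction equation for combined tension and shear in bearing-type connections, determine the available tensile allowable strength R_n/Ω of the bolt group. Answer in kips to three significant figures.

A_b = π·1.125²/4 = 0.994 in²; f_rv = 141 / (7 × 0.994) = 20.26 ksi.
F'_nt = 1.3 F_nt − (Ω F_nt / F_nv) f_rv = 1.3·90 − (2·90/54)·20.26 = 49.45 ksi, capped at F_nt → F'_nt = 49.45 ksi.
R_n = F'_nt · A_b · n = 49.45 × 0.994 × 7 = 344.1 kips.
Allowable strength R_n/Ω = 344.1 / 2 = 172 kips.

172 kips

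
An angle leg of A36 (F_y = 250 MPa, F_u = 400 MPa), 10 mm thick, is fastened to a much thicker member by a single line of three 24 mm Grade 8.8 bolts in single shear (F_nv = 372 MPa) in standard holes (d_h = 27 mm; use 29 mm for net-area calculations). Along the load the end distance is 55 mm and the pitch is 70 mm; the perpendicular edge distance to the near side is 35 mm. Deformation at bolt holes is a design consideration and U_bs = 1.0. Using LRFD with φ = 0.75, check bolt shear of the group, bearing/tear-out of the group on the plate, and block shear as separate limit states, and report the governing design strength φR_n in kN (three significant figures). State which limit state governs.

281 kN (block shear governs)

Bolt shear: A_b = π·24²/4 = 452.4 mm²; R_n = 372 × 452.4 × 3 × 1 / 1000 = 504.9 kN → 0.75 × 504.9 = 379 kN.
Bearing: edge l_c = 41.5, r_n = 199.2 kN; interior l_c = 43, r_n = 206.4 kN; R_n = 199.2 + 2·206.4 = 612 kN → 459 kN.
Block shear: A_gv = 1950, A_nv = 1225, A_nt = 205 mm²; R_n = min(0.6F_uA_nv, 0.6F_yA_gv) + U_bs·F_u·A_nt = 374.5 kN → 281 kN.
Block shear governs: 281 kN.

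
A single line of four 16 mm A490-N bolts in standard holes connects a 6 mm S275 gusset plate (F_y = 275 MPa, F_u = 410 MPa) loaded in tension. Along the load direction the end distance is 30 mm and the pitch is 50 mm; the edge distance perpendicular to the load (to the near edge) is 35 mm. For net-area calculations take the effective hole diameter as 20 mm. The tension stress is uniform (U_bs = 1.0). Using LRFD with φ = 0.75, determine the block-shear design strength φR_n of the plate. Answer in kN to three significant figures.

168 kN

Shear plane L_v = 30 + 3·50 = 180 mm; A_gv = 180 × 6 = 1080 mm².
A_nv = (180 − 3.5·20) × 6 = 660 mm².
A_nt = (35 − 0.5·20) × 6 = 150 mm².
0.6 F_u A_nv = 162.4 kN; 0.6 F_y A_gv = 178.2 kN → shear rupture governs the shear term.
R_n = 162.4 + 1.0 × 410 × 150 / 1000 = 223.9 kN.
Design strength φR_n = 0.75 × 223.9 = 168 kN.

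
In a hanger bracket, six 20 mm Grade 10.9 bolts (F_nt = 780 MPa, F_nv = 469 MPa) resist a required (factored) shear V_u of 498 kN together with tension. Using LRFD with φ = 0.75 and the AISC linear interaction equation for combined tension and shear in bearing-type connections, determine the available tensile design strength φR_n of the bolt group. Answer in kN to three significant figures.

A_b = π·20²/4 = 314.2 mm²; f_rv = 498 × 1000 / (6 × 314.2) = 264.2 MPa.
F'_nt = 1.3 F_nt − (F_nt / φF_nv) f_rv = 1.3·780 − (780/(0.75·469))·264.2 = 428.1 MPa, capped at F_nt → F'_nt = 428.1 MPa.
R_n = F'_nt · A_b · n = 428.1 × 314.2 × 6 / 1000 = 807 kN.
Design strength φR_n = 0.75 × 807 = 605 kN.

605 kN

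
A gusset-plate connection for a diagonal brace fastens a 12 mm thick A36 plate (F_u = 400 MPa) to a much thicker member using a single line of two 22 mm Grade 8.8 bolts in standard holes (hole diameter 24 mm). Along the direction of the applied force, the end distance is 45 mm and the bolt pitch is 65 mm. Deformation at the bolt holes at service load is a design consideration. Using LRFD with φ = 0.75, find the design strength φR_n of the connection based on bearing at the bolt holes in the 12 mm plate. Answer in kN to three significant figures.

Per bolt r_n = 1.2 l_c t F_u ≤ 2.4 d t F_u; upper limit = 2.4 × 22 × 12 × 400 / 1000 = 253.4 kN.
Edge bolt: l_c = 45 − 24/2 = 33 mm → 1.2 × 33 × 12 × 400 / 1000 = 190.1 → r_n = 190.1 kN.
Interior bolts: l_c = 65 − 24 = 41 mm → 1.2 × 41 × 12 × 400 / 1000 = 236.2 → r_n = 236.2 kN.
R_n = 1 × 190.1 + 1 × 236.2 = 426.2 kN.
Design strength φR_n = 0.75 × 426.2 = 320 kN.

320 kN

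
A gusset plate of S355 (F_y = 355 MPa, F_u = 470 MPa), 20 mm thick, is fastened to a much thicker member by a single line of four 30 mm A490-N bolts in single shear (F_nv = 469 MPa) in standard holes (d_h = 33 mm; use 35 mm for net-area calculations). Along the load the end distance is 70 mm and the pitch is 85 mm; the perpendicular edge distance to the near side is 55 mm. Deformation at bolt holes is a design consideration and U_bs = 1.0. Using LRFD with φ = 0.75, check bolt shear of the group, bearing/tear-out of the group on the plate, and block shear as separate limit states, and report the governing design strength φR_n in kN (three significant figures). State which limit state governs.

995 kN (bolt shear governs)

Bolt shear: A_b = π·30²/4 = 706.9 mm²; R_n = 469 × 706.9 × 4 × 1 / 1000 = 1326 kN → 0.75 × 1326 = 995 kN.
Bearing: edge l_c = 53.5, r_n = 603.5 kN; interior l_c = 52, r_n = 586.6 kN; R_n = 603.5 + 3·586.6 = 2363 kN → 1770 kN.
Block shear: A_gv = 6500, A_nv = 4050, A_nt = 750 mm²; R_n = min(0.6F_uA_nv, 0.6F_yA_gv) + U_bs·F_u·A_nt = 1495 kN → 1120 kN.
Bolt shear governs: 995 kN.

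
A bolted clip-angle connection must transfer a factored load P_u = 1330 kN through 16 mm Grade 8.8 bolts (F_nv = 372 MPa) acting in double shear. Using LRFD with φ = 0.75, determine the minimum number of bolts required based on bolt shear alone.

A_b = π·16²/4 = 201.1 mm².
Per-bolt design strength φR_n = 0.75 × 372 × 201.1 × 2 / 1000 = 112.2 kN.
n ≥ 1330 / 112.2 = 11.85 → use 12 bolts.

12 bolts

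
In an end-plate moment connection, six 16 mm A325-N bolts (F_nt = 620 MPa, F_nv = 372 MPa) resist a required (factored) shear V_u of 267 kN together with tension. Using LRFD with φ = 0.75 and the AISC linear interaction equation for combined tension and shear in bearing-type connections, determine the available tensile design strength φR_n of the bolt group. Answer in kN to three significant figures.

A_b = π·16²/4 = 201.1 mm²; f_rv = 267 × 1000 / (6 × 201.1) = 221.3 MPa.
F'_nt = 1.3 F_nt − (F_nt / φF_nv) f_rv = 1.3·620 − (620/(0.75·372))·221.3 = 314.2 MPa, capped at F_nt → F'_nt = 314.2 MPa.
R_n = F'_nt · A_b · n = 314.2 × 201.1 × 6 / 1000 = 379 kN.
Design strength φR_n = 0.75 × 379 = 284 kN.

284 kN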